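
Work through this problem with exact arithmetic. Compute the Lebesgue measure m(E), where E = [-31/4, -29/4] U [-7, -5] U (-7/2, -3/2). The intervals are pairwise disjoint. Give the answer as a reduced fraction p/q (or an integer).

For pairwise disjoint intervals, m(union_i I_i) = sum_i m(I_i),
and m is invariant under swapping open/closed endpoints (single points have measure 0).
So m(E) = sum_i (b_i - a_i).
  I_1 has length -29/4 - (-31/4) = 1/2.
  I_2 has length -5 - (-7) = 2.
  I_3 has length -3/2 - (-7/2) = 2.
Summing:
  m(E) = 1/2 + 2 + 2 = 9/2.

9/2


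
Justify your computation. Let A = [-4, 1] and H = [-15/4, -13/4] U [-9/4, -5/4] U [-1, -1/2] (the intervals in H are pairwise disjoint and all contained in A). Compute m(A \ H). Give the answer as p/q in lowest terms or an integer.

The ambient interval has length m(A) = 1 - (-4) = 5.
Since the holes are disjoint and sit inside A, by finite additivity
  m(H) = sum_i (b_i - a_i), and m(A \ H) = m(A) - m(H).
Computing the hole measures:
  m(H_1) = -13/4 - (-15/4) = 1/2.
  m(H_2) = -5/4 - (-9/4) = 1.
  m(H_3) = -1/2 - (-1) = 1/2.
Summed: m(H) = 1/2 + 1 + 1/2 = 2.
So m(A \ H) = 5 - 2 = 3.

3


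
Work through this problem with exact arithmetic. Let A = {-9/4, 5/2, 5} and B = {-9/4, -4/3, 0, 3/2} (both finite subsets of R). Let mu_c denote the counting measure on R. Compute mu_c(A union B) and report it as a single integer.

Counting measure on a finite set equals cardinality. By inclusion-exclusion, |A union B| = |A| + |B| - |A cap B|.
|A| = 3, |B| = 4, |A cap B| = 1.
So mu_c(A union B) = 3 + 4 - 1 = 6.

6


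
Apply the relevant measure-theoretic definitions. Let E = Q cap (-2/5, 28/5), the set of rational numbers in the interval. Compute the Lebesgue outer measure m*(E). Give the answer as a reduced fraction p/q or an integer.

E = Q cap (-2/5, 28/5) is a subset of Q, which is countable. Enumerate Q = {q_1, q_2, ...}; for any eps > 0, cover q_k by the open interval (q_k - eps/2^(k+1), q_k + eps/2^(k+1)), of length eps/2^k. The total cover length is sum_{k>=1} eps/2^k = eps. Hence m*(E) <= m*(Q) <= eps for every eps > 0, and since outer measure is non-negative, m*(E) = 0.

0


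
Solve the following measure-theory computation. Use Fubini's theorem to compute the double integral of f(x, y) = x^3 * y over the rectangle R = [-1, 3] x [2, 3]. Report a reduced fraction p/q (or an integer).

f(x, y) is a tensor product of a function of x and a function of y, and both factors are bounded continuous (hence Lebesgue integrable) on the rectangle, so Fubini's theorem applies:
  integral_R f d(m x m) = (integral_a1^b1 x^3 dx) * (integral_a2^b2 y dy).
Inner integral in x: integral_{-1}^{3} x^3 dx = (3^4 - (-1)^4)/4
  = 20.
Inner integral in y: integral_{2}^{3} y dy = (3^2 - 2^2)/2
  = 5/2.
Product: (20) * (5/2) = 50.

50


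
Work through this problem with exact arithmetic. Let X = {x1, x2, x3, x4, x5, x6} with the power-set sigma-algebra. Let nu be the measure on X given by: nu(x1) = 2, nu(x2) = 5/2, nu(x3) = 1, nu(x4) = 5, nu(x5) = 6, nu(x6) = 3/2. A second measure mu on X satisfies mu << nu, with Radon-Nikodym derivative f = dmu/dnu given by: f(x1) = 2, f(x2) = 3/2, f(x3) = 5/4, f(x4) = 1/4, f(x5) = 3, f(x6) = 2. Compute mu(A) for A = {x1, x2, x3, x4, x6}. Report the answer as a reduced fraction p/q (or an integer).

By the defining property of the Radon-Nikodym derivative, for every measurable set A,
  mu(A) = integral_A f dnu.
Since nu is a discrete measure concentrated on the atoms of X, the integral over A reduces to the sum
  mu(A) = sum_{x in A} f(x) * nu({x}).
Computing each term:
  x1: f(x1) * nu(x1) = 2 * 2 = 4.
  x2: f(x2) * nu(x2) = 3/2 * 5/2 = 15/4.
  x3: f(x3) * nu(x3) = 5/4 * 1 = 5/4.
  x4: f(x4) * nu(x4) = 1/4 * 5 = 5/4.
  x6: f(x6) * nu(x6) = 2 * 3/2 = 3.
Summing: mu(A) = 4 + 15/4 + 5/4 + 5/4 + 3 = 53/4.

53/4


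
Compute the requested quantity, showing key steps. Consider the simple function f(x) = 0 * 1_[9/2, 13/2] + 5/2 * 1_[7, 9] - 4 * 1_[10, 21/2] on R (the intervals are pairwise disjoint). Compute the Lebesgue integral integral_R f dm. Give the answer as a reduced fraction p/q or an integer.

For a simple function f = sum_i c_i * 1_{A_i} with disjoint A_i,
  integral f dm = sum_i c_i * m(A_i).
Lengths of the A_i:
  m(A_1) = 13/2 - 9/2 = 2.
  m(A_2) = 9 - 7 = 2.
  m(A_3) = 21/2 - 10 = 1/2.
Contributions c_i * m(A_i):
  (0) * (2) = 0.
  (5/2) * (2) = 5.
  (-4) * (1/2) = -2.
Total: 0 + 5 - 2 = 3.

3


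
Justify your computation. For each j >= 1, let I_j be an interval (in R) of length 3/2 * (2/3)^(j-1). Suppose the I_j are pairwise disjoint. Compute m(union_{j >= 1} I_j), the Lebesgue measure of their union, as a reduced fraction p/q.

By countable additivity of the Lebesgue measure on pairwise disjoint measurable sets,
  m(union_{j >= 1} I_j) = sum_{j >= 1} m(I_j) = sum_{j >= 1} a * r^(j-1),
  with a = 3/2 and r = 2/3.
Since 0 < r = 2/3 < 1, the geometric series converges:
  sum_{j >= 1} a * r^(j-1) = a / (1 - r).
  = 3/2 / (1 - 2/3)
  = 3/2 / (1/3)
  = 9/2.

9/2


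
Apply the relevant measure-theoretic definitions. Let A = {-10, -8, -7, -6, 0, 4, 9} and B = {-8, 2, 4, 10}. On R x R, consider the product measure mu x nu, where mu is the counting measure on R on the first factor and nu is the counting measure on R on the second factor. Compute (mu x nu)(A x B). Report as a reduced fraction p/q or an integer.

For a measurable rectangle A x B, the product measure satisfies
  (mu x nu)(A x B) = mu(A) * nu(B).
  mu(A) = 7.
  nu(B) = 4.
  (mu x nu)(A x B) = 7 * 4 = 28.

28


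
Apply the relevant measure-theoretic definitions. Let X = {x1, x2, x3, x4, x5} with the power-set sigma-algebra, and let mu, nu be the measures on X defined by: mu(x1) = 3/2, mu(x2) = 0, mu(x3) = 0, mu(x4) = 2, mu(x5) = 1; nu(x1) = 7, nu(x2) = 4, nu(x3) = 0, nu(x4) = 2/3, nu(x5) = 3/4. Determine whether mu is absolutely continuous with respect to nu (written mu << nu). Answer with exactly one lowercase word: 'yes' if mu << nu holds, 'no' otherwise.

mu << nu means: every nu-null measurable set is also mu-null; equivalently, for every atom x, if nu({x}) = 0 then mu({x}) = 0.
Checking each atom:
  x1: nu = 7 > 0 -> no constraint.
  x2: nu = 4 > 0 -> no constraint.
  x3: nu = 0, mu = 0 -> consistent with mu << nu.
  x4: nu = 2/3 > 0 -> no constraint.
  x5: nu = 3/4 > 0 -> no constraint.
No atom violates the condition. Therefore mu << nu.

yes


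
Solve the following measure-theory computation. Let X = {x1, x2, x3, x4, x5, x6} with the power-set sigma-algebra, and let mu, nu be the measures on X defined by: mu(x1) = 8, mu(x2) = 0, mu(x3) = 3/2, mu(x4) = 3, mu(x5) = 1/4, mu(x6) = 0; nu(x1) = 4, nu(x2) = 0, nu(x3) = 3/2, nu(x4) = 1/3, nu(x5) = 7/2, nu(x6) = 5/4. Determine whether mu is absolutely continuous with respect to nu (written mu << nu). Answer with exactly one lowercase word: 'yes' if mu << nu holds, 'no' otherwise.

mu << nu means: every nu-null measurable set is also mu-null; equivalently, for every atom x, if nu({x}) = 0 then mu({x}) = 0.
Checking each atom:
  x1: nu = 4 > 0 -> no constraint.
  x2: nu = 0, mu = 0 -> consistent with mu << nu.
  x3: nu = 3/2 > 0 -> no constraint.
  x4: nu = 1/3 > 0 -> no constraint.
  x5: nu = 7/2 > 0 -> no constraint.
  x6: nu = 5/4 > 0 -> no constraint.
No atom violates the condition. Therefore mu << nu.

yes


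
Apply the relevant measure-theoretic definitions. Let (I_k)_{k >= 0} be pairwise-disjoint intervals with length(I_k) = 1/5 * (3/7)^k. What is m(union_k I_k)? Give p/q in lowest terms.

By countable additivity of the Lebesgue measure on pairwise disjoint measurable sets,
  m(union_{k >= 0} I_k) = sum_{k >= 0} m(I_k) = sum_{k >= 0} a * r^k,
  with a = 1/5 and r = 3/7.
Since 0 < r = 3/7 < 1, the geometric series converges:
  sum_{k >= 0} a * r^k = a / (1 - r).
  = 1/5 / (1 - 3/7)
  = 1/5 / (4/7)
  = 7/20.

7/20


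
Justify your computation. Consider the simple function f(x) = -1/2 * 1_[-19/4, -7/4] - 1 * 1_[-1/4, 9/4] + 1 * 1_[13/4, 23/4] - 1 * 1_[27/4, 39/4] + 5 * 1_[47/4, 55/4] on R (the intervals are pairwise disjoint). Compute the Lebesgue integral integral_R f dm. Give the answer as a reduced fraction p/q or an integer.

For a simple function f = sum_i c_i * 1_{A_i} with disjoint A_i,
  integral f dm = sum_i c_i * m(A_i).
Lengths of the A_i:
  m(A_1) = -7/4 - (-19/4) = 3.
  m(A_2) = 9/4 - (-1/4) = 5/2.
  m(A_3) = 23/4 - 13/4 = 5/2.
  m(A_4) = 39/4 - 27/4 = 3.
  m(A_5) = 55/4 - 47/4 = 2.
Contributions c_i * m(A_i):
  (-1/2) * (3) = -3/2.
  (-1) * (5/2) = -5/2.
  (1) * (5/2) = 5/2.
  (-1) * (3) = -3.
  (5) * (2) = 10.
Total: -3/2 - 5/2 + 5/2 - 3 + 10 = 11/2.

11/2


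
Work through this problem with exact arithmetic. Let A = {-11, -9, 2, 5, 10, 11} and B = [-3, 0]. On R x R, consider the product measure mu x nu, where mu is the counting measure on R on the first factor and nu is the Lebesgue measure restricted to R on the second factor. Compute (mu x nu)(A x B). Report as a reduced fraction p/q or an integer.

For a measurable rectangle A x B, the product measure satisfies
  (mu x nu)(A x B) = mu(A) * nu(B).
  mu(A) = 6.
  nu(B) = 3.
  (mu x nu)(A x B) = 6 * 3 = 18.

18


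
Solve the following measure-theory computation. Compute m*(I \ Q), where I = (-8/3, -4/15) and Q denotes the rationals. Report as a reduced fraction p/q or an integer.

The interval I = (-8/3, -4/15) has m(I) = -4/15 - (-8/3) = 12/5 (endpoints are measure-zero, so open/closed/half-open agree). Write I = (I cap Q) u (I \ Q). The rationals in I are countable, so m*(I cap Q) = 0 (cover each rational by intervals whose total length is arbitrarily small). By countable subadditivity m*(I) <= m*(I cap Q) + m*(I \ Q), hence m*(I \ Q) >= m(I) = 12/5. The reverse inequality m*(I \ Q) <= m*(I) = 12/5 is trivial since (I \ Q) is a subset of I. Therefore m*(I \ Q) = 12/5.

12/5


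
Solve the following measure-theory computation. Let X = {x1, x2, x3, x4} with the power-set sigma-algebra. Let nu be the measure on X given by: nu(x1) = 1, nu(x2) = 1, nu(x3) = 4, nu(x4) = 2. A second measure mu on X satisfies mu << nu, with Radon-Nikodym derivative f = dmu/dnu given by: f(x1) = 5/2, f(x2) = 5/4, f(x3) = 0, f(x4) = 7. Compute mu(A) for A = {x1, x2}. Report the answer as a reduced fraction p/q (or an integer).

By the defining property of the Radon-Nikodym derivative, for every measurable set A,
  mu(A) = integral_A f dnu.
Since nu is a discrete measure concentrated on the atoms of X, the integral over A reduces to the sum
  mu(A) = sum_{x in A} f(x) * nu({x}).
Computing each term:
  x1: f(x1) * nu(x1) = 5/2 * 1 = 5/2.
  x2: f(x2) * nu(x2) = 5/4 * 1 = 5/4.
Summing: mu(A) = 5/2 + 5/4 = 15/4.

15/4


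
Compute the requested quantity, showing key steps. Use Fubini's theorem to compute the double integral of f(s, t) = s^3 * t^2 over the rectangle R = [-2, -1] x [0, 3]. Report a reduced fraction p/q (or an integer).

f(s, t) is a tensor product of a function of s and a function of t, and both factors are bounded continuous (hence Lebesgue integrable) on the rectangle, so Fubini's theorem applies:
  integral_R f d(m x m) = (integral_a1^b1 s^3 ds) * (integral_a2^b2 t^2 dt).
Inner integral in s: integral_{-2}^{-1} s^3 ds = ((-1)^4 - (-2)^4)/4
  = -15/4.
Inner integral in t: integral_{0}^{3} t^2 dt = (3^3 - 0^3)/3
  = 9.
Product: (-15/4) * (9) = -135/4.

-135/4


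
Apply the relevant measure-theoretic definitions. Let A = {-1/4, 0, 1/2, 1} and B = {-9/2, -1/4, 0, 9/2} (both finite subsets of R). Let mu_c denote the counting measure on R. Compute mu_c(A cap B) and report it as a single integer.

Counting measure on a finite set equals cardinality. mu_c(A cap B) = |A cap B| (elements appearing in both).
Enumerating the elements of A that also lie in B gives 2 element(s).
So mu_c(A cap B) = 2.

2


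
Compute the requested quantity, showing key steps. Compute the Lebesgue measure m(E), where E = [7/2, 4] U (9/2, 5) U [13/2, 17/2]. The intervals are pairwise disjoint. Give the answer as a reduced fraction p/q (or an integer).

For pairwise disjoint intervals, m(union_i I_i) = sum_i m(I_i),
and m is invariant under swapping open/closed endpoints (single points have measure 0).
So m(E) = sum_i (b_i - a_i).
  I_1 has length 4 - 7/2 = 1/2.
  I_2 has length 5 - 9/2 = 1/2.
  I_3 has length 17/2 - 13/2 = 2.
Summing:
  m(E) = 1/2 + 1/2 + 2 = 3.

3


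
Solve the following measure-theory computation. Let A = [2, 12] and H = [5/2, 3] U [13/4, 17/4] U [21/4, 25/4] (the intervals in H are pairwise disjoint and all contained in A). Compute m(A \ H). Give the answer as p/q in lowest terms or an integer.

The ambient interval has length m(A) = 12 - 2 = 10.
Since the holes are disjoint and sit inside A, by finite additivity
  m(H) = sum_i (b_i - a_i), and m(A \ H) = m(A) - m(H).
Computing the hole measures:
  m(H_1) = 3 - 5/2 = 1/2.
  m(H_2) = 17/4 - 13/4 = 1.
  m(H_3) = 25/4 - 21/4 = 1.
Summed: m(H) = 1/2 + 1 + 1 = 5/2.
So m(A \ H) = 10 - 5/2 = 15/2.

15/2


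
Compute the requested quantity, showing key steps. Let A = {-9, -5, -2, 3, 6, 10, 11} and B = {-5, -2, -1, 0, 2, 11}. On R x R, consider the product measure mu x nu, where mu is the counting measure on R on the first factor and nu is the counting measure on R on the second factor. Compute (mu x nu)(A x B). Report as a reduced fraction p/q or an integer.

For a measurable rectangle A x B, the product measure satisfies
  (mu x nu)(A x B) = mu(A) * nu(B).
  mu(A) = 7.
  nu(B) = 6.
  (mu x nu)(A x B) = 7 * 6 = 42.

42


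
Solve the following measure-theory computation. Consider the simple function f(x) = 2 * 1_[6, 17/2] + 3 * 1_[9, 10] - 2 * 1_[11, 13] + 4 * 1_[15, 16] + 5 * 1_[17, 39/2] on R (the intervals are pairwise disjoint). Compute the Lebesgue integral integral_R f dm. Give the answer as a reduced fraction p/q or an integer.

For a simple function f = sum_i c_i * 1_{A_i} with disjoint A_i,
  integral f dm = sum_i c_i * m(A_i).
Lengths of the A_i:
  m(A_1) = 17/2 - 6 = 5/2.
  m(A_2) = 10 - 9 = 1.
  m(A_3) = 13 - 11 = 2.
  m(A_4) = 16 - 15 = 1.
  m(A_5) = 39/2 - 17 = 5/2.
Contributions c_i * m(A_i):
  (2) * (5/2) = 5.
  (3) * (1) = 3.
  (-2) * (2) = -4.
  (4) * (1) = 4.
  (5) * (5/2) = 25/2.
Total: 5 + 3 - 4 + 4 + 25/2 = 41/2.

41/2


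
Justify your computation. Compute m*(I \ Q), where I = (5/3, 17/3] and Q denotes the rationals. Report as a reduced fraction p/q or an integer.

The interval I = (5/3, 17/3] has m(I) = 17/3 - 5/3 = 4 (endpoints are measure-zero, so open/closed/half-open agree). Write I = (I cap Q) u (I \ Q). The rationals in I are countable, so m*(I cap Q) = 0 (cover each rational by intervals whose total length is arbitrarily small). By countable subadditivity m*(I) <= m*(I cap Q) + m*(I \ Q), hence m*(I \ Q) >= m(I) = 4. The reverse inequality m*(I \ Q) <= m*(I) = 4 is trivial since (I \ Q) is a subset of I. Therefore m*(I \ Q) = 4.

4


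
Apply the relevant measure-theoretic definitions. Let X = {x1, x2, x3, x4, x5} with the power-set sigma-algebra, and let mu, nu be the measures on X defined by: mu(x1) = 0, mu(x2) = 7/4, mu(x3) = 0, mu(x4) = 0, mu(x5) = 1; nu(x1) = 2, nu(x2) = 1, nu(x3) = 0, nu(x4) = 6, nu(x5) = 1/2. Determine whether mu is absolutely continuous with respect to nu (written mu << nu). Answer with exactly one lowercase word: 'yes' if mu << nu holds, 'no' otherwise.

mu << nu means: every nu-null measurable set is also mu-null; equivalently, for every atom x, if nu({x}) = 0 then mu({x}) = 0.
Checking each atom:
  x1: nu = 2 > 0 -> no constraint.
  x2: nu = 1 > 0 -> no constraint.
  x3: nu = 0, mu = 0 -> consistent with mu << nu.
  x4: nu = 6 > 0 -> no constraint.
  x5: nu = 1/2 > 0 -> no constraint.
No atom violates the condition. Therefore mu << nu.

yes


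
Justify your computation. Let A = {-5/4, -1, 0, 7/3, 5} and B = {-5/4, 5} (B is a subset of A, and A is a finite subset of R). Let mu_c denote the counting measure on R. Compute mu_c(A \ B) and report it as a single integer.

Counting measure assigns mu_c(E) = |E| (number of elements) when E is finite. For B subset A, A \ B is the set of elements of A not in B, so |A \ B| = |A| - |B|.
|A| = 5, |B| = 2, so mu_c(A \ B) = 5 - 2 = 3.

3


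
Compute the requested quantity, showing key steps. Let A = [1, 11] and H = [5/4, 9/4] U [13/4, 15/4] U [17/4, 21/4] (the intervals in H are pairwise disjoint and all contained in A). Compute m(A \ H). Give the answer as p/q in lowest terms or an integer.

The ambient interval has length m(A) = 11 - 1 = 10.
Since the holes are disjoint and sit inside A, by finite additivity
  m(H) = sum_i (b_i - a_i), and m(A \ H) = m(A) - m(H).
Computing the hole measures:
  m(H_1) = 9/4 - 5/4 = 1.
  m(H_2) = 15/4 - 13/4 = 1/2.
  m(H_3) = 21/4 - 17/4 = 1.
Summed: m(H) = 1 + 1/2 + 1 = 5/2.
So m(A \ H) = 10 - 5/2 = 15/2.

15/2


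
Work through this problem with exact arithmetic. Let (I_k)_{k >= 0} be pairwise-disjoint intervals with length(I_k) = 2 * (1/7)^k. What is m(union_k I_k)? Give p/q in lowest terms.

By countable additivity of the Lebesgue measure on pairwise disjoint measurable sets,
  m(union_{k >= 0} I_k) = sum_{k >= 0} m(I_k) = sum_{k >= 0} a * r^k,
  with a = 2 and r = 1/7.
Since 0 < r = 1/7 < 1, the geometric series converges:
  sum_{k >= 0} a * r^k = a / (1 - r).
  = 2 / (1 - 1/7)
  = 2 / (6/7)
  = 7/3.

7/3


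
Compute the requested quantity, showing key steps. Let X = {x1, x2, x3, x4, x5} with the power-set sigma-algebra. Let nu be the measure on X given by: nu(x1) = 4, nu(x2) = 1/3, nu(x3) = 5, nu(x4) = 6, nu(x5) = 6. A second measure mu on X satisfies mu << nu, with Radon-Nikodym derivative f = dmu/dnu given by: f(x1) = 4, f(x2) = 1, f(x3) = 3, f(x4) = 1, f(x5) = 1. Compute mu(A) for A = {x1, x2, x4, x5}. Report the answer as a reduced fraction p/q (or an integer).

By the defining property of the Radon-Nikodym derivative, for every measurable set A,
  mu(A) = integral_A f dnu.
Since nu is a discrete measure concentrated on the atoms of X, the integral over A reduces to the sum
  mu(A) = sum_{x in A} f(x) * nu({x}).
Computing each term:
  x1: f(x1) * nu(x1) = 4 * 4 = 16.
  x2: f(x2) * nu(x2) = 1 * 1/3 = 1/3.
  x4: f(x4) * nu(x4) = 1 * 6 = 6.
  x5: f(x5) * nu(x5) = 1 * 6 = 6.
Summing: mu(A) = 16 + 1/3 + 6 + 6 = 85/3.

85/3


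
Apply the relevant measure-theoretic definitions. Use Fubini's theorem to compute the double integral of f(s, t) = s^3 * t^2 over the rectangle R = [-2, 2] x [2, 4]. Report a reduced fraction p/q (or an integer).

f(s, t) is a tensor product of a function of s and a function of t, and both factors are bounded continuous (hence Lebesgue integrable) on the rectangle, so Fubini's theorem applies:
  integral_R f d(m x m) = (integral_a1^b1 s^3 ds) * (integral_a2^b2 t^2 dt).
Inner integral in s: integral_{-2}^{2} s^3 ds = (2^4 - (-2)^4)/4
  = 0.
Inner integral in t: integral_{2}^{4} t^2 dt = (4^3 - 2^3)/3
  = 56/3.
Product: (0) * (56/3) = 0.

0


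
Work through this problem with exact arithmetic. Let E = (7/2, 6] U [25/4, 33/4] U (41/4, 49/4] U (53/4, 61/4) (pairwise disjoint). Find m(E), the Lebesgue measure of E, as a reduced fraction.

For pairwise disjoint intervals, m(union_i I_i) = sum_i m(I_i),
and m is invariant under swapping open/closed endpoints (single points have measure 0).
So m(E) = sum_i (b_i - a_i).
  I_1 has length 6 - 7/2 = 5/2.
  I_2 has length 33/4 - 25/4 = 2.
  I_3 has length 49/4 - 41/4 = 2.
  I_4 has length 61/4 - 53/4 = 2.
Summing:
  m(E) = 5/2 + 2 + 2 + 2 = 17/2.

17/2


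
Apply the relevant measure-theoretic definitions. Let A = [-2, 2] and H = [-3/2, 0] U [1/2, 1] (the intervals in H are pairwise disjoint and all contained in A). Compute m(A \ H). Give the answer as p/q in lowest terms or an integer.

The ambient interval has length m(A) = 2 - (-2) = 4.
Since the holes are disjoint and sit inside A, by finite additivity
  m(H) = sum_i (b_i - a_i), and m(A \ H) = m(A) - m(H).
Computing the hole measures:
  m(H_1) = 0 - (-3/2) = 3/2.
  m(H_2) = 1 - 1/2 = 1/2.
Summed: m(H) = 3/2 + 1/2 = 2.
So m(A \ H) = 4 - 2 = 2.

2


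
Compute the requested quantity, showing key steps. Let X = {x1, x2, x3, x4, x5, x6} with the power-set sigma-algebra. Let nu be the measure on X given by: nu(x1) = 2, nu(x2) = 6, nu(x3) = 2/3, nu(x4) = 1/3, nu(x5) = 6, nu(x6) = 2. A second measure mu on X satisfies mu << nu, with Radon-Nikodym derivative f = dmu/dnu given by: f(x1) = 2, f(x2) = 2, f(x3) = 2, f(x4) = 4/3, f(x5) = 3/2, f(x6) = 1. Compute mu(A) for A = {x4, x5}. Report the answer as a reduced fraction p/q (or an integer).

By the defining property of the Radon-Nikodym derivative, for every measurable set A,
  mu(A) = integral_A f dnu.
Since nu is a discrete measure concentrated on the atoms of X, the integral over A reduces to the sum
  mu(A) = sum_{x in A} f(x) * nu({x}).
Computing each term:
  x4: f(x4) * nu(x4) = 4/3 * 1/3 = 4/9.
  x5: f(x5) * nu(x5) = 3/2 * 6 = 9.
Summing: mu(A) = 4/9 + 9 = 85/9.

85/9


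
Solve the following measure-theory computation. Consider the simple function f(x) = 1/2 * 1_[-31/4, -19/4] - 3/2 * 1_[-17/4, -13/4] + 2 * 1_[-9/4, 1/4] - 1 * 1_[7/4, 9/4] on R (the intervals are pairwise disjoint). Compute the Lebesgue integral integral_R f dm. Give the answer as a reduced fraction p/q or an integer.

For a simple function f = sum_i c_i * 1_{A_i} with disjoint A_i,
  integral f dm = sum_i c_i * m(A_i).
Lengths of the A_i:
  m(A_1) = -19/4 - (-31/4) = 3.
  m(A_2) = -13/4 - (-17/4) = 1.
  m(A_3) = 1/4 - (-9/4) = 5/2.
  m(A_4) = 9/4 - 7/4 = 1/2.
Contributions c_i * m(A_i):
  (1/2) * (3) = 3/2.
  (-3/2) * (1) = -3/2.
  (2) * (5/2) = 5.
  (-1) * (1/2) = -1/2.
Total: 3/2 - 3/2 + 5 - 1/2 = 9/2.

9/2


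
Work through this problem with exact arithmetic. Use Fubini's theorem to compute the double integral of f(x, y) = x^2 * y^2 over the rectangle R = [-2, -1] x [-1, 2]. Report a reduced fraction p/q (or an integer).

f(x, y) is a tensor product of a function of x and a function of y, and both factors are bounded continuous (hence Lebesgue integrable) on the rectangle, so Fubini's theorem applies:
  integral_R f d(m x m) = (integral_a1^b1 x^2 dx) * (integral_a2^b2 y^2 dy).
Inner integral in x: integral_{-2}^{-1} x^2 dx = ((-1)^3 - (-2)^3)/3
  = 7/3.
Inner integral in y: integral_{-1}^{2} y^2 dy = (2^3 - (-1)^3)/3
  = 3.
Product: (7/3) * (3) = 7.

7


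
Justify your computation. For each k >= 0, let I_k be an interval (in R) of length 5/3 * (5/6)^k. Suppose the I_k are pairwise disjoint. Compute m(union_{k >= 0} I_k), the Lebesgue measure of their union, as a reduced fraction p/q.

By countable additivity of the Lebesgue measure on pairwise disjoint measurable sets,
  m(union_{k >= 0} I_k) = sum_{k >= 0} m(I_k) = sum_{k >= 0} a * r^k,
  with a = 5/3 and r = 5/6.
Since 0 < r = 5/6 < 1, the geometric series converges:
  sum_{k >= 0} a * r^k = a / (1 - r).
  = 5/3 / (1 - 5/6)
  = 5/3 / (1/6)
  = 10.

10


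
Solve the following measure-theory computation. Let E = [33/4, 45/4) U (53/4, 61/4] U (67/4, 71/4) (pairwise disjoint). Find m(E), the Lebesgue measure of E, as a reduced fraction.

For pairwise disjoint intervals, m(union_i I_i) = sum_i m(I_i),
and m is invariant under swapping open/closed endpoints (single points have measure 0).
So m(E) = sum_i (b_i - a_i).
  I_1 has length 45/4 - 33/4 = 3.
  I_2 has length 61/4 - 53/4 = 2.
  I_3 has length 71/4 - 67/4 = 1.
Summing:
  m(E) = 3 + 2 + 1 = 6.

6


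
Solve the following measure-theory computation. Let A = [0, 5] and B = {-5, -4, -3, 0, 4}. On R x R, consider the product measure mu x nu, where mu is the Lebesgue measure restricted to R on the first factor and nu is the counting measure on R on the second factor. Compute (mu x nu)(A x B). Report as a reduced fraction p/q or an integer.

For a measurable rectangle A x B, the product measure satisfies
  (mu x nu)(A x B) = mu(A) * nu(B).
  mu(A) = 5.
  nu(B) = 5.
  (mu x nu)(A x B) = 5 * 5 = 25.

25


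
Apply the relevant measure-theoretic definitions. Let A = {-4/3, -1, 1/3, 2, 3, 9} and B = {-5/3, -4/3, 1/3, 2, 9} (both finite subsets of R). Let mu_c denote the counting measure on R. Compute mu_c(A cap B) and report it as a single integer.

Counting measure on a finite set equals cardinality. mu_c(A cap B) = |A cap B| (elements appearing in both).
Enumerating the elements of A that also lie in B gives 4 element(s).
So mu_c(A cap B) = 4.

4


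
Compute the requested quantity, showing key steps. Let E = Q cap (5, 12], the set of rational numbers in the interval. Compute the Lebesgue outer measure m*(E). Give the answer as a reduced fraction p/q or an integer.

Q cap (5, 12] is countable; list its elements as q_1, q_2, ... . Fix eps > 0 and cover the k-th point by an interval of length eps * 2^(-k). The cover has total length eps * sum_{k>=1} 2^(-k) = eps, so by definition of outer measure m*(Q cap (5, 12]) <= eps. Since eps was arbitrary and m* >= 0, the outer measure is 0.

0


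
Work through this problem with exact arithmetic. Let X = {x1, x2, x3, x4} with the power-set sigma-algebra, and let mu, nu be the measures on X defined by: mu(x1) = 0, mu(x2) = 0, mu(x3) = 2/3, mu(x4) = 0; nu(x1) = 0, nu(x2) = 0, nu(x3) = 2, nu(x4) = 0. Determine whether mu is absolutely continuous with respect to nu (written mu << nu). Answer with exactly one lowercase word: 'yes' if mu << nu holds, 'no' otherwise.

mu << nu means: every nu-null measurable set is also mu-null; equivalently, for every atom x, if nu({x}) = 0 then mu({x}) = 0.
Checking each atom:
  x1: nu = 0, mu = 0 -> consistent with mu << nu.
  x2: nu = 0, mu = 0 -> consistent with mu << nu.
  x3: nu = 2 > 0 -> no constraint.
  x4: nu = 0, mu = 0 -> consistent with mu << nu.
No atom violates the condition. Therefore mu << nu.

yes


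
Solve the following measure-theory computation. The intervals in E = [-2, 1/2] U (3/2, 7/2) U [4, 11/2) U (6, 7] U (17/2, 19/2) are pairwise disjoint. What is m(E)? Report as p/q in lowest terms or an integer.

For pairwise disjoint intervals, m(union_i I_i) = sum_i m(I_i),
and m is invariant under swapping open/closed endpoints (single points have measure 0).
So m(E) = sum_i (b_i - a_i).
  I_1 has length 1/2 - (-2) = 5/2.
  I_2 has length 7/2 - 3/2 = 2.
  I_3 has length 11/2 - 4 = 3/2.
  I_4 has length 7 - 6 = 1.
  I_5 has length 19/2 - 17/2 = 1.
Summing:
  m(E) = 5/2 + 2 + 3/2 + 1 + 1 = 8.

8


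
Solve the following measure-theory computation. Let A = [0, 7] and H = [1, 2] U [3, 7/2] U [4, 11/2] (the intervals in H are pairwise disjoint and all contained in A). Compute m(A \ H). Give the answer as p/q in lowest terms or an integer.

The ambient interval has length m(A) = 7 - 0 = 7.
Since the holes are disjoint and sit inside A, by finite additivity
  m(H) = sum_i (b_i - a_i), and m(A \ H) = m(A) - m(H).
Computing the hole measures:
  m(H_1) = 2 - 1 = 1.
  m(H_2) = 7/2 - 3 = 1/2.
  m(H_3) = 11/2 - 4 = 3/2.
Summed: m(H) = 1 + 1/2 + 3/2 = 3.
So m(A \ H) = 7 - 3 = 4.

4


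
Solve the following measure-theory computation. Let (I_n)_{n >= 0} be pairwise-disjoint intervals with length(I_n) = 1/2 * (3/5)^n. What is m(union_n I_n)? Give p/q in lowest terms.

By countable additivity of the Lebesgue measure on pairwise disjoint measurable sets,
  m(union_{n >= 0} I_n) = sum_{n >= 0} m(I_n) = sum_{n >= 0} a * r^n,
  with a = 1/2 and r = 3/5.
Since 0 < r = 3/5 < 1, the geometric series converges:
  sum_{n >= 0} a * r^n = a / (1 - r).
  = 1/2 / (1 - 3/5)
  = 1/2 / (2/5)
  = 5/4.

5/4


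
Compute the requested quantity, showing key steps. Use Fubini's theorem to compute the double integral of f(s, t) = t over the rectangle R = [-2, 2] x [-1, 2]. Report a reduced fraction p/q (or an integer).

f(s, t) is a tensor product of a function of s and a function of t, and both factors are bounded continuous (hence Lebesgue integrable) on the rectangle, so Fubini's theorem applies:
  integral_R f d(m x m) = (integral_a1^b1 1 ds) * (integral_a2^b2 t dt).
Inner integral in s: integral_{-2}^{2} 1 ds = (2^1 - (-2)^1)/1
  = 4.
Inner integral in t: integral_{-1}^{2} t dt = (2^2 - (-1)^2)/2
  = 3/2.
Product: (4) * (3/2) = 6.

6


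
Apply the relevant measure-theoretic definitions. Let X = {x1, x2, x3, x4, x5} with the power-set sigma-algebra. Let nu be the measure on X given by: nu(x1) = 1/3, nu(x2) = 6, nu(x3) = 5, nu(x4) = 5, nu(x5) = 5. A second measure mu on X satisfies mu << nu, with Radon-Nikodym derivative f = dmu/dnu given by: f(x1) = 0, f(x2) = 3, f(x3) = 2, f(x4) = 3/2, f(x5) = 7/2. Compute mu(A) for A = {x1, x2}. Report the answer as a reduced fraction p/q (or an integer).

By the defining property of the Radon-Nikodym derivative, for every measurable set A,
  mu(A) = integral_A f dnu.
Since nu is a discrete measure concentrated on the atoms of X, the integral over A reduces to the sum
  mu(A) = sum_{x in A} f(x) * nu({x}).
Computing each term:
  x1: f(x1) * nu(x1) = 0 * 1/3 = 0.
  x2: f(x2) * nu(x2) = 3 * 6 = 18.
Summing: mu(A) = 0 + 18 = 18.

18


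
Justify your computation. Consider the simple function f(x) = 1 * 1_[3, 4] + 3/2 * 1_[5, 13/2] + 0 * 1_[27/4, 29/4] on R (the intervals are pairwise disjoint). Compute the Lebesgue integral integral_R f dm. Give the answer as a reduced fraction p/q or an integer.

For a simple function f = sum_i c_i * 1_{A_i} with disjoint A_i,
  integral f dm = sum_i c_i * m(A_i).
Lengths of the A_i:
  m(A_1) = 4 - 3 = 1.
  m(A_2) = 13/2 - 5 = 3/2.
  m(A_3) = 29/4 - 27/4 = 1/2.
Contributions c_i * m(A_i):
  (1) * (1) = 1.
  (3/2) * (3/2) = 9/4.
  (0) * (1/2) = 0.
Total: 1 + 9/4 + 0 = 13/4.

13/4


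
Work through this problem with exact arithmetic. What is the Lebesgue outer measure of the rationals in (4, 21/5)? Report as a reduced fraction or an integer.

Q cap (4, 21/5) is countable; list its elements as q_1, q_2, ... . Fix eps > 0 and cover the k-th point by an interval of length eps * 2^(-k). The cover has total length eps * sum_{k>=1} 2^(-k) = eps, so by definition of outer measure m*(Q cap (4, 21/5)) <= eps. Since eps was arbitrary and m* >= 0, the outer measure is 0.

0


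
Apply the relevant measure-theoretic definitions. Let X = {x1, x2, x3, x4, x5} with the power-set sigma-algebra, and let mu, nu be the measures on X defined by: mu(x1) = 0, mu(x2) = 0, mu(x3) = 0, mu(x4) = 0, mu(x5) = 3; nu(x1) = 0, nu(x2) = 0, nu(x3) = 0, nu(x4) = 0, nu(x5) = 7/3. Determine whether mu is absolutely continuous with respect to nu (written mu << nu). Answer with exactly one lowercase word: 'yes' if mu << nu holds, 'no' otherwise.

mu << nu means: every nu-null measurable set is also mu-null; equivalently, for every atom x, if nu({x}) = 0 then mu({x}) = 0.
Checking each atom:
  x1: nu = 0, mu = 0 -> consistent with mu << nu.
  x2: nu = 0, mu = 0 -> consistent with mu << nu.
  x3: nu = 0, mu = 0 -> consistent with mu << nu.
  x4: nu = 0, mu = 0 -> consistent with mu << nu.
  x5: nu = 7/3 > 0 -> no constraint.
No atom violates the condition. Therefore mu << nu.

yes


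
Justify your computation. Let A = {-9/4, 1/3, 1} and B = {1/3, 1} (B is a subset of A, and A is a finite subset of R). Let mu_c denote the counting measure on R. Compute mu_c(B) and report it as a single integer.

Counting measure assigns mu_c(E) = |E| (number of elements) when E is finite.
B has 2 element(s), so mu_c(B) = 2.

2


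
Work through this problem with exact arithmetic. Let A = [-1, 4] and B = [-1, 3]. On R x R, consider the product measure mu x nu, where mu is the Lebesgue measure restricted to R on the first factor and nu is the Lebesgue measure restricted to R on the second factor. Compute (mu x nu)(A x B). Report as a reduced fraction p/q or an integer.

For a measurable rectangle A x B, the product measure satisfies
  (mu x nu)(A x B) = mu(A) * nu(B).
  mu(A) = 5.
  nu(B) = 4.
  (mu x nu)(A x B) = 5 * 4 = 20.

20


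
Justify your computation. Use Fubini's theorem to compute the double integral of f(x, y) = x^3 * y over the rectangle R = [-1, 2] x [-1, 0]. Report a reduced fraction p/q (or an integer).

f(x, y) is a tensor product of a function of x and a function of y, and both factors are bounded continuous (hence Lebesgue integrable) on the rectangle, so Fubini's theorem applies:
  integral_R f d(m x m) = (integral_a1^b1 x^3 dx) * (integral_a2^b2 y dy).
Inner integral in x: integral_{-1}^{2} x^3 dx = (2^4 - (-1)^4)/4
  = 15/4.
Inner integral in y: integral_{-1}^{0} y dy = (0^2 - (-1)^2)/2
  = -1/2.
Product: (15/4) * (-1/2) = -15/8.

-15/8


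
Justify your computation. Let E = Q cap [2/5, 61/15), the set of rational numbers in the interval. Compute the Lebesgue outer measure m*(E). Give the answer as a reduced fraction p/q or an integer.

The set Q cap [2/5, 61/15) is countable (a subset of the countable set Q). Lebesgue outer measure of any countable set is 0: each singleton {q} has m*({q}) = 0, and by countable subadditivity m*(union_k {q_k}) <= sum_k m*({q_k}) = sum_k 0 = 0. The reverse inequality m*(E) >= 0 is automatic. So m*(Q cap [2/5, 61/15)) = 0.

0


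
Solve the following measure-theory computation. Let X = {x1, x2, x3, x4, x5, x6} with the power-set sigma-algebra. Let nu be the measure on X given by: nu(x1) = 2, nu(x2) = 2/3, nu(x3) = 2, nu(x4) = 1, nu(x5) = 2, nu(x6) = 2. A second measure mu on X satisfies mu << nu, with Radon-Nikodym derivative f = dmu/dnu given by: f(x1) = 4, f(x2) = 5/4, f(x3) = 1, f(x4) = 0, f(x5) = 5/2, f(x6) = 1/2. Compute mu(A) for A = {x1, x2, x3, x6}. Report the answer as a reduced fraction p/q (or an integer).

By the defining property of the Radon-Nikodym derivative, for every measurable set A,
  mu(A) = integral_A f dnu.
Since nu is a discrete measure concentrated on the atoms of X, the integral over A reduces to the sum
  mu(A) = sum_{x in A} f(x) * nu({x}).
Computing each term:
  x1: f(x1) * nu(x1) = 4 * 2 = 8.
  x2: f(x2) * nu(x2) = 5/4 * 2/3 = 5/6.
  x3: f(x3) * nu(x3) = 1 * 2 = 2.
  x6: f(x6) * nu(x6) = 1/2 * 2 = 1.
Summing: mu(A) = 8 + 5/6 + 2 + 1 = 71/6.

71/6


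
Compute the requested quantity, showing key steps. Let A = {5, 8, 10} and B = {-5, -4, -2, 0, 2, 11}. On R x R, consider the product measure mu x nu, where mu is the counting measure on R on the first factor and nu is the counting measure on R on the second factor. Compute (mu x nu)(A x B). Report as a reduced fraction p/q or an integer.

For a measurable rectangle A x B, the product measure satisfies
  (mu x nu)(A x B) = mu(A) * nu(B).
  mu(A) = 3.
  nu(B) = 6.
  (mu x nu)(A x B) = 3 * 6 = 18.

18


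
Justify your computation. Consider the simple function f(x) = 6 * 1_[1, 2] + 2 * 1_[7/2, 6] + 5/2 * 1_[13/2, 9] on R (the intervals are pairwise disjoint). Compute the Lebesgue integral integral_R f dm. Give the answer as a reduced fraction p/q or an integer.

For a simple function f = sum_i c_i * 1_{A_i} with disjoint A_i,
  integral f dm = sum_i c_i * m(A_i).
Lengths of the A_i:
  m(A_1) = 2 - 1 = 1.
  m(A_2) = 6 - 7/2 = 5/2.
  m(A_3) = 9 - 13/2 = 5/2.
Contributions c_i * m(A_i):
  (6) * (1) = 6.
  (2) * (5/2) = 5.
  (5/2) * (5/2) = 25/4.
Total: 6 + 5 + 25/4 = 69/4.

69/4


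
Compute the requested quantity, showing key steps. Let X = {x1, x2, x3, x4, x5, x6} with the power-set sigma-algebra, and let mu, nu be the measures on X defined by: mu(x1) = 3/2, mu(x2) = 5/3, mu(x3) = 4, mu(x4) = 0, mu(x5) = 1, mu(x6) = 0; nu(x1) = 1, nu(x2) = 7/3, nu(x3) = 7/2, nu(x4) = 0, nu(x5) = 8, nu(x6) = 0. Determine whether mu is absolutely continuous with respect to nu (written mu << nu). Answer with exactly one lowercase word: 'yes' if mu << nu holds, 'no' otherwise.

mu << nu means: every nu-null measurable set is also mu-null; equivalently, for every atom x, if nu({x}) = 0 then mu({x}) = 0.
Checking each atom:
  x1: nu = 1 > 0 -> no constraint.
  x2: nu = 7/3 > 0 -> no constraint.
  x3: nu = 7/2 > 0 -> no constraint.
  x4: nu = 0, mu = 0 -> consistent with mu << nu.
  x5: nu = 8 > 0 -> no constraint.
  x6: nu = 0, mu = 0 -> consistent with mu << nu.
No atom violates the condition. Therefore mu << nu.

yes


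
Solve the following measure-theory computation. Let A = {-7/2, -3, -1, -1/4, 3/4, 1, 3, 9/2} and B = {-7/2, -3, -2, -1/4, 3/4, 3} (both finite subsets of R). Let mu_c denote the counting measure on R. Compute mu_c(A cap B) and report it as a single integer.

Counting measure on a finite set equals cardinality. mu_c(A cap B) = |A cap B| (elements appearing in both).
Enumerating the elements of A that also lie in B gives 5 element(s).
So mu_c(A cap B) = 5.

5


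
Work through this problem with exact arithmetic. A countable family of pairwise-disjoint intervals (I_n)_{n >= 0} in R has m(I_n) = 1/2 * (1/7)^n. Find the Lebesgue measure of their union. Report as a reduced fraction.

By countable additivity of the Lebesgue measure on pairwise disjoint measurable sets,
  m(union_{n >= 0} I_n) = sum_{n >= 0} m(I_n) = sum_{n >= 0} a * r^n,
  with a = 1/2 and r = 1/7.
Since 0 < r = 1/7 < 1, the geometric series converges:
  sum_{n >= 0} a * r^n = a / (1 - r).
  = 1/2 / (1 - 1/7)
  = 1/2 / (6/7)
  = 7/12.

7/12


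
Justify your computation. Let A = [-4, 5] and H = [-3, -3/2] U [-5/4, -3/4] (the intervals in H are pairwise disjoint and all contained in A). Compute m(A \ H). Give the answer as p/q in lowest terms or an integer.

The ambient interval has length m(A) = 5 - (-4) = 9.
Since the holes are disjoint and sit inside A, by finite additivity
  m(H) = sum_i (b_i - a_i), and m(A \ H) = m(A) - m(H).
Computing the hole measures:
  m(H_1) = -3/2 - (-3) = 3/2.
  m(H_2) = -3/4 - (-5/4) = 1/2.
Summed: m(H) = 3/2 + 1/2 = 2.
So m(A \ H) = 9 - 2 = 7.

7


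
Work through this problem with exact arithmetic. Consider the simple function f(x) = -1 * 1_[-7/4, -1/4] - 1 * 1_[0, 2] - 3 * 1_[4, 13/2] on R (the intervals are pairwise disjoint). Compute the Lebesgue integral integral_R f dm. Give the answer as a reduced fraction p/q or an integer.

For a simple function f = sum_i c_i * 1_{A_i} with disjoint A_i,
  integral f dm = sum_i c_i * m(A_i).
Lengths of the A_i:
  m(A_1) = -1/4 - (-7/4) = 3/2.
  m(A_2) = 2 - 0 = 2.
  m(A_3) = 13/2 - 4 = 5/2.
Contributions c_i * m(A_i):
  (-1) * (3/2) = -3/2.
  (-1) * (2) = -2.
  (-3) * (5/2) = -15/2.
Total: -3/2 - 2 - 15/2 = -11.

-11


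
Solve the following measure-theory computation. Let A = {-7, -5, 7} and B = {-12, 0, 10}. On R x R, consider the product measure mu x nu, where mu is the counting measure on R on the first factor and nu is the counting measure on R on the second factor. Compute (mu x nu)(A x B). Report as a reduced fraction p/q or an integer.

For a measurable rectangle A x B, the product measure satisfies
  (mu x nu)(A x B) = mu(A) * nu(B).
  mu(A) = 3.
  nu(B) = 3.
  (mu x nu)(A x B) = 3 * 3 = 9.

9


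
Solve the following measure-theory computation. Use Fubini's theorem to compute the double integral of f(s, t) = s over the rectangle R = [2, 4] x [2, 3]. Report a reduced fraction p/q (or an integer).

f(s, t) is a tensor product of a function of s and a function of t, and both factors are bounded continuous (hence Lebesgue integrable) on the rectangle, so Fubini's theorem applies:
  integral_R f d(m x m) = (integral_a1^b1 s ds) * (integral_a2^b2 1 dt).
Inner integral in s: integral_{2}^{4} s ds = (4^2 - 2^2)/2
  = 6.
Inner integral in t: integral_{2}^{3} 1 dt = (3^1 - 2^1)/1
  = 1.
Product: (6) * (1) = 6.

6


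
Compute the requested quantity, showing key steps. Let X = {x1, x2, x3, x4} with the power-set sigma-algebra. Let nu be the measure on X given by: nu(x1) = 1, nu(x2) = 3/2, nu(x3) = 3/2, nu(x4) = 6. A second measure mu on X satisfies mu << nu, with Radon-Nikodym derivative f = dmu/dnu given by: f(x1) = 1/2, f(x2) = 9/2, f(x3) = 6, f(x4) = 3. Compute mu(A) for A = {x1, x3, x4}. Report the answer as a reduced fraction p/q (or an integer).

By the defining property of the Radon-Nikodym derivative, for every measurable set A,
  mu(A) = integral_A f dnu.
Since nu is a discrete measure concentrated on the atoms of X, the integral over A reduces to the sum
  mu(A) = sum_{x in A} f(x) * nu({x}).
Computing each term:
  x1: f(x1) * nu(x1) = 1/2 * 1 = 1/2.
  x3: f(x3) * nu(x3) = 6 * 3/2 = 9.
  x4: f(x4) * nu(x4) = 3 * 6 = 18.
Summing: mu(A) = 1/2 + 9 + 18 = 55/2.

55/2


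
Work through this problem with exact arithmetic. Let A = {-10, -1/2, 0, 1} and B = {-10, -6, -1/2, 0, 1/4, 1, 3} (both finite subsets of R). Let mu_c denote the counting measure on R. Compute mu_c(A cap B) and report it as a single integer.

Counting measure on a finite set equals cardinality. mu_c(A cap B) = |A cap B| (elements appearing in both).
Enumerating the elements of A that also lie in B gives 4 element(s).
So mu_c(A cap B) = 4.

4
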